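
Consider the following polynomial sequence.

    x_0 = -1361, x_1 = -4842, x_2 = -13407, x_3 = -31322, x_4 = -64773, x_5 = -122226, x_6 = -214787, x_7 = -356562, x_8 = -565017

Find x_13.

-3499362

First differences: -3481, -8565, -17915, -33451, -57453, -92561, -141775, -208455
Second differences: -5084, -9350, -15536, -24002, -35108, -49214, -66680
Third differences: -4266, -6186, -8466, -11106, -14106, -17466
Fourth differences: -1920, -2280, -2640, -3000, -3360
Fifth differences: -360, -360, -360, -360
Constant fifth difference = -360, so extend:
-3360 − 360 = -3720;  -17466 − 3720 = -21186;  -66680 − 21186 = -87866;  -208455 − 87866 = -296321;  -565017 − 296321 = -861338
-3720 − 360 = -4080;  -21186 − 4080 = -25266;  -87866 − 25266 = -113132;  -296321 − 113132 = -409453;  -861338 − 409453 = -1270791
-4080 − 360 = -4440;  -25266 − 4440 = -29706;  -113132 − 29706 = -142838;  -409453 − 142838 = -552291;  -1270791 − 552291 = -1823082
-4440 − 360 = -4800;  -29706 − 4800 = -34506;  -142838 − 34506 = -177344;  -552291 − 177344 = -729635;  -1823082 − 729635 = -2552717
-4800 − 360 = -5160;  -34506 − 5160 = -39666;  -177344 − 39666 = -217010;  -729635 − 217010 = -946645;  -2552717 − 946645 = -3499362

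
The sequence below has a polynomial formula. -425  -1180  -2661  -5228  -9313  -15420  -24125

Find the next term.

-36076

First differences: -755, -1481, -2567, -4085, -6107, -8705
Second differences: -726, -1086, -1518, -2022, -2598
Third differences: -360, -432, -504, -576
Fourth differences: -72, -72, -72
Fourth differences constant at -72.
-576 − 72 = -648;  -2598 − 648 = -3246;  -8705 − 3246 = -11951;  -24125 − 11951 = -36076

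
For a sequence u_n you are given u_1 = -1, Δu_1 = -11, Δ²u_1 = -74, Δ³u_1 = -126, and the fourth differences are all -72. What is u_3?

Build the table forward from the leading diagonal:
D4: -72  -72  -72
D3: -126  -198  -270
D2: -74  -200  -398
D1: -11  -85  -285
u: -1  -12  -97

-97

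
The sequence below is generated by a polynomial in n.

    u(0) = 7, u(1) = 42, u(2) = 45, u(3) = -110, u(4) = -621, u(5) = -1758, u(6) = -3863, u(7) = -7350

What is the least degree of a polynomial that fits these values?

4

35, 3, -155, -511, -1137, -2105, -3487
-32, -158, -356, -626, -968, -1382
-126, -198, -270, -342, -414
-72, -72, -72, -72
The fourth differences are constant, so the polynomial has degree 4.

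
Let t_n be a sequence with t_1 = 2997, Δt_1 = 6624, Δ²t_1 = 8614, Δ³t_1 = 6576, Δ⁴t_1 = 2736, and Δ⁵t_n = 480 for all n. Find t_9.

883837

Build the table forward from the leading diagonal:
Fifth differences: 480, 480, 480, 480, 480, 480, 480, 480, 480
Fourth differences: 2736, 3216, 3696, 4176, 4656, 5136, 5616, 6096, 6576
Third differences: 6576, 9312, 12528, 16224, 20400, 25056, 30192, 35808, 41904
Second differences: 8614, 15190, 24502, 37030, 53254, 73654, 98710, 128902, 164710
First differences: 6624, 15238, 30428, 54930, 91960, 145214, 218868, 317578, 446480
t: 2997, 9621, 24859, 55287, 110217, 202177, 347391, 566259, 883837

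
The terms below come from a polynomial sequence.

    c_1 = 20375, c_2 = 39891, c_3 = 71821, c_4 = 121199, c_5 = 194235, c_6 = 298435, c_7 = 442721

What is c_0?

19516, 31930, 49378, 73036, 104200, 144286
12414, 17448, 23658, 31164, 40086
5034, 6210, 7506, 8922
1176, 1296, 1416
120, 120
The fifth differences are constant at 120.
Work back: 1176 − 120 = 1056;  5034 − 1056 = 3978;  12414 − 3978 = 8436;  19516 − 8436 = 11080;  20375 − 11080 = 9295

9295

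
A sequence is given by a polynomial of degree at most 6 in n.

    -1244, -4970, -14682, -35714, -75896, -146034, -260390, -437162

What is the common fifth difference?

D1: -3726, -9712, -21032, -40182, -70138, -114356, -176772
D2: -5986, -11320, -19150, -29956, -44218, -62416
D3: -5334, -7830, -10806, -14262, -18198
D4: -2496, -2976, -3456, -3936
D5: -480, -480, -480

-480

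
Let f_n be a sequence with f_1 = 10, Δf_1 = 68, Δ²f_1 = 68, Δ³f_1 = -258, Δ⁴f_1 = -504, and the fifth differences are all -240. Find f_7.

-12722

Build the table forward from the leading diagonal:
Fifth differences: -240  -240  -240  -240  -240  -240  -240
Fourth differences: -504  -744  -984  -1224  -1464  -1704  -1944
Third differences: -258  -762  -1506  -2490  -3714  -5178  -6882
Second differences: 68  -190  -952  -2458  -4948  -8662  -13840
First differences: 68  136  -54  -1006  -3464  -8412  -17074
f: 10  78  214  160  -846  -4310  -12722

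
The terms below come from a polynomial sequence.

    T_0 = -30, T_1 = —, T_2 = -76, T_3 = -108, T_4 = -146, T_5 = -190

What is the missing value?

Using the last 4 terms:
-32, -38, -44
-6, -6
Constant second difference = -6.
Extend backward: -32 + 6 = -26;  -76 + 26 = -50

-50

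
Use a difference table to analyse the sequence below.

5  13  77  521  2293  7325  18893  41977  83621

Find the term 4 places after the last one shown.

First differences: 8  64  444  1772  5032  11568  23084  41644
Second differences: 56  380  1328  3260  6536  11516  18560
Third differences: 324  948  1932  3276  4980  7044
Fourth differences: 624  984  1344  1704  2064
Fifth differences: 360  360  360  360
Constant fifth difference = 360, so extend:
2064 + 360 = 2424;  7044 + 2424 = 9468;  18560 + 9468 = 28028;  41644 + 28028 = 69672;  83621 + 69672 = 153293
2424 + 360 = 2784;  9468 + 2784 = 12252;  28028 + 12252 = 40280;  69672 + 40280 = 109952;  153293 + 109952 = 263245
2784 + 360 = 3144;  12252 + 3144 = 15396;  40280 + 15396 = 55676;  109952 + 55676 = 165628;  263245 + 165628 = 428873
3144 + 360 = 3504;  15396 + 3504 = 18900;  55676 + 18900 = 74576;  165628 + 74576 = 240204;  428873 + 240204 = 669077

669077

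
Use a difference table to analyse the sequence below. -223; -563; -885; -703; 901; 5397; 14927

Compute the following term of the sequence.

-340  -322  182  1604  4496  9530
18  504  1422  2892  5034
486  918  1470  2142
432  552  672
120  120
Fifth differences constant at 120.
672 + 120 = 792;  2142 + 792 = 2934;  5034 + 2934 = 7968;  9530 + 7968 = 17498;  14927 + 17498 = 32425

32425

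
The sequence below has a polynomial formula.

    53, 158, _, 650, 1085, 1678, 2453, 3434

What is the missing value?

Using the last 5 terms:
435  593  775  981
158  182  206
24  24
Constant third difference = 24.
Extend backward: 158 − 24 = 134;  435 − 134 = 301;  650 − 301 = 349

349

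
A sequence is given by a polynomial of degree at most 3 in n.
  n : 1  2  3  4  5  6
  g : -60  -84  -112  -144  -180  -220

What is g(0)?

-40

-24, -28, -32, -36, -40
-4, -4, -4, -4
The second differences are constant at -4.
Work back: -24 + 4 = -20;  -60 + 20 = -40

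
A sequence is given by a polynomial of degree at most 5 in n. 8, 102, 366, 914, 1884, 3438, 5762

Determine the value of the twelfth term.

94, 264, 548, 970, 1554, 2324
170, 284, 422, 584, 770
114, 138, 162, 186
24, 24, 24
Constant fourth difference = 24, so extend:
186 + 24 = 210;  770 + 210 = 980;  2324 + 980 = 3304;  5762 + 3304 = 9066
210 + 24 = 234;  980 + 234 = 1214;  3304 + 1214 = 4518;  9066 + 4518 = 13584
234 + 24 = 258;  1214 + 258 = 1472;  4518 + 1472 = 5990;  13584 + 5990 = 19574
258 + 24 = 282;  1472 + 282 = 1754;  5990 + 1754 = 7744;  19574 + 7744 = 27318
282 + 24 = 306;  1754 + 306 = 2060;  7744 + 2060 = 9804;  27318 + 9804 = 37122

37122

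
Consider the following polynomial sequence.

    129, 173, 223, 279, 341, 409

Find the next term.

483

44, 50, 56, 62, 68
6, 6, 6, 6
The second differences are constant (6).
68 + 6 = 74;  409 + 74 = 483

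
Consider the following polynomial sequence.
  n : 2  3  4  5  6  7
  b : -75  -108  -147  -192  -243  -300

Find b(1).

-33, -39, -45, -51, -57
-6, -6, -6, -6
The second differences are constant at -6.
Work back: -33 + 6 = -27;  -75 + 27 = -48

-48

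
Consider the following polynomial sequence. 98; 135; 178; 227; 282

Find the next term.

343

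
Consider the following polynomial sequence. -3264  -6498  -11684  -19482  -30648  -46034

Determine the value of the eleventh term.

Δ: -3234, -5186, -7798, -11166, -15386
Δ²: -1952, -2612, -3368, -4220
Δ³: -660, -756, -852
Δ⁴: -96, -96
Fourth differences constant at -96.
-852 − 96 = -948;  -4220 − 948 = -5168;  -15386 − 5168 = -20554;  -46034 − 20554 = -66588
-948 − 96 = -1044;  -5168 − 1044 = -6212;  -20554 − 6212 = -26766;  -66588 − 26766 = -93354
-1044 − 96 = -1140;  -6212 − 1140 = -7352;  -26766 − 7352 = -34118;  -93354 − 34118 = -127472
-1140 − 96 = -1236;  -7352 − 1236 = -8588;  -34118 − 8588 = -42706;  -127472 − 42706 = -170178
-1236 − 96 = -1332;  -8588 − 1332 = -9920;  -42706 − 9920 = -52626;  -170178 − 52626 = -222804

-222804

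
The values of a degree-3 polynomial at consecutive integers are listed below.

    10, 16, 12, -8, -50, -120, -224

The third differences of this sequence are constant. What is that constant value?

-6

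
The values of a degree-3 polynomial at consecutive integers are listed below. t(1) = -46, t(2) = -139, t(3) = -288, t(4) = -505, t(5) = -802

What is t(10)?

-93, -149, -217, -297
-56, -68, -80
-12, -12
The third differences are constant (-12).
-80 − 12 = -92;  -297 − 92 = -389;  -802 − 389 = -1191
-92 − 12 = -104;  -389 − 104 = -493;  -1191 − 493 = -1684
-104 − 12 = -116;  -493 − 116 = -609;  -1684 − 609 = -2293
-116 − 12 = -128;  -609 − 128 = -737;  -2293 − 737 = -3030
-128 − 12 = -140;  -737 − 140 = -877;  -3030 − 877 = -3907

-3907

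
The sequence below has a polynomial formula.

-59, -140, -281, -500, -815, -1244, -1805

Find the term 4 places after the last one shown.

-5729

First differences: -81, -141, -219, -315, -429, -561
Second differences: -60, -78, -96, -114, -132
Third differences: -18, -18, -18, -18
Constant third difference = -18, so extend:
-132 − 18 = -150;  -561 − 150 = -711;  -1805 − 711 = -2516
-150 − 18 = -168;  -711 − 168 = -879;  -2516 − 879 = -3395
-168 − 18 = -186;  -879 − 186 = -1065;  -3395 − 1065 = -4460
-186 − 18 = -204;  -1065 − 204 = -1269;  -4460 − 1269 = -5729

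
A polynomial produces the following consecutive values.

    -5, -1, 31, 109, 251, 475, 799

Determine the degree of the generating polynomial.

First differences: 4, 32, 78, 142, 224, 324
Second differences: 28, 46, 64, 82, 100
Third differences: 18, 18, 18, 18
The third differences are constant, so the polynomial has degree 3.

3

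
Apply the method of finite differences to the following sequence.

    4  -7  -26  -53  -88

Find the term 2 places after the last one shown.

First differences: -11  -19  -27  -35
Second differences: -8  -8  -8
The second differences are constant (-8).
-35 − 8 = -43;  -88 − 43 = -131
-43 − 8 = -51;  -131 − 51 = -182

-182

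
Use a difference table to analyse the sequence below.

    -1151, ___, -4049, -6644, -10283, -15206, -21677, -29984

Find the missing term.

Using the last 6 terms:
D1: -2595  -3639  -4923  -6471  -8307
D2: -1044  -1284  -1548  -1836
D3: -240  -264  -288
D4: -24  -24
Constant fourth difference = -24.
Extend backward: -240 + 24 = -216;  -1044 + 216 = -828;  -2595 + 828 = -1767;  -4049 + 1767 = -2282

-2282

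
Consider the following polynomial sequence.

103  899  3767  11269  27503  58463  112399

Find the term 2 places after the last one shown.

335639

796  2868  7502  16234  30960  53936
2072  4634  8732  14726  22976
2562  4098  5994  8250
1536  1896  2256
360  360
The fifth differences are constant (360).
2256 + 360 = 2616;  8250 + 2616 = 10866;  22976 + 10866 = 33842;  53936 + 33842 = 87778;  112399 + 87778 = 200177
2616 + 360 = 2976;  10866 + 2976 = 13842;  33842 + 13842 = 47684;  87778 + 47684 = 135462;  200177 + 135462 = 335639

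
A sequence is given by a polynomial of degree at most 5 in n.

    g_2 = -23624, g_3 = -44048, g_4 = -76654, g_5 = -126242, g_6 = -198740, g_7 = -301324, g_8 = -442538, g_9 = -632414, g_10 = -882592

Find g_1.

-11590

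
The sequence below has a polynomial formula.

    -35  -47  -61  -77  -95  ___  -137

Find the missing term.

Using the first 5 terms:
First differences: -12, -14, -16, -18
Second differences: -2, -2, -2
Constant second difference = -2.
Extend forward: -18 − 2 = -20;  -95 − 20 = -115

-115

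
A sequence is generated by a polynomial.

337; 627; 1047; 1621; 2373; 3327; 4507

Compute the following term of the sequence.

5937

Δ: 290, 420, 574, 752, 954, 1180
Δ²: 130, 154, 178, 202, 226
Δ³: 24, 24, 24, 24
Third differences constant at 24.
226 + 24 = 250;  1180 + 250 = 1430;  4507 + 1430 = 5937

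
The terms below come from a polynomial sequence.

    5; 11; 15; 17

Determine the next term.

6, 4, 2
-2, -2
Constant second difference = -2, so extend:
2 − 2 = 0;  17 + 0 = 17

17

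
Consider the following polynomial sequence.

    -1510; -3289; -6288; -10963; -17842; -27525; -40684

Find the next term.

-58063

First differences: -1779  -2999  -4675  -6879  -9683  -13159
Second differences: -1220  -1676  -2204  -2804  -3476
Third differences: -456  -528  -600  -672
Fourth differences: -72  -72  -72
The fourth differences are constant (-72).
-672 − 72 = -744;  -3476 − 744 = -4220;  -13159 − 4220 = -17379;  -40684 − 17379 = -58063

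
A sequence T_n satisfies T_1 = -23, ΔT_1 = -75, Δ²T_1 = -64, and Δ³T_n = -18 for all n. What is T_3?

Build the table forward from the leading diagonal:
Δ³: -18  -18  -18
Δ²: -64  -82  -100
Δ: -75  -139  -221
T: -23  -98  -237

-237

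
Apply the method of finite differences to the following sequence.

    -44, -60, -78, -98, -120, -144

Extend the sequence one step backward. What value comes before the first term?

-30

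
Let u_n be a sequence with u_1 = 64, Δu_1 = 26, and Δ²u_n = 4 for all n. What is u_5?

Build the table forward from the leading diagonal:
D2: 4  4  4  4  4
D1: 26  30  34  38  42
u: 64  90  120  154  192

192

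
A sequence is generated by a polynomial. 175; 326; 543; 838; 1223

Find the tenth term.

4918

D1: 151  217  295  385
D2: 66  78  90
D3: 12  12
Constant third difference = 12, so extend:
90 + 12 = 102;  385 + 102 = 487;  1223 + 487 = 1710
102 + 12 = 114;  487 + 114 = 601;  1710 + 601 = 2311
114 + 12 = 126;  601 + 126 = 727;  2311 + 727 = 3038
126 + 12 = 138;  727 + 138 = 865;  3038 + 865 = 3903
138 + 12 = 150;  865 + 150 = 1015;  3903 + 1015 = 4918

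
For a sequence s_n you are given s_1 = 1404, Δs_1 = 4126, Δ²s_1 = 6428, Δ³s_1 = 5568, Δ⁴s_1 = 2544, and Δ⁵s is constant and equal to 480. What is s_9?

Build the table forward from the leading diagonal:
Δ⁵: 480, 480, 480, 480, 480, 480, 480, 480, 480
Δ⁴: 2544, 3024, 3504, 3984, 4464, 4944, 5424, 5904, 6384
Δ³: 5568, 8112, 11136, 14640, 18624, 23088, 28032, 33456, 39360
Δ²: 6428, 11996, 20108, 31244, 45884, 64508, 87596, 115628, 149084
Δ: 4126, 10554, 22550, 42658, 73902, 119786, 184294, 271890, 387518
s: 1404, 5530, 16084, 38634, 81292, 155194, 274980, 459274, 731164

731164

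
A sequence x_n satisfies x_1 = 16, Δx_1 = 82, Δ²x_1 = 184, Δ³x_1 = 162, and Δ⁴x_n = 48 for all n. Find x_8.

11804

Build the table forward from the leading diagonal:
D4: 48  48  48  48  48  48  48  48
D3: 162  210  258  306  354  402  450  498
D2: 184  346  556  814  1120  1474  1876  2326
D1: 82  266  612  1168  1982  3102  4576  6452
x: 16  98  364  976  2144  4126  7228  11804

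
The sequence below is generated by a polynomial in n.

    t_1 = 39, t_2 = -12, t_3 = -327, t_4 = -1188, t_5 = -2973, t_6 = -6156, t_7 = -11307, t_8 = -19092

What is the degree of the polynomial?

4

Δ: -51, -315, -861, -1785, -3183, -5151, -7785
Δ²: -264, -546, -924, -1398, -1968, -2634
Δ³: -282, -378, -474, -570, -666
Δ⁴: -96, -96, -96, -96
The fourth differences are constant, so the polynomial has degree 4.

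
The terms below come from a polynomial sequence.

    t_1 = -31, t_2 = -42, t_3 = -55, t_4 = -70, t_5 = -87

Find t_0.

Δ: -11  -13  -15  -17
Δ²: -2  -2  -2
The second differences are constant at -2.
Work back: -11 + 2 = -9;  -31 + 9 = -22

-22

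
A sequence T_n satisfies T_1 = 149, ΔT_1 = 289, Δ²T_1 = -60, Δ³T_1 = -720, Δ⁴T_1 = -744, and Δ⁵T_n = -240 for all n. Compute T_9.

Build the table forward from the leading diagonal:
Fifth differences: -240, -240, -240, -240, -240, -240, -240, -240, -240
Fourth differences: -744, -984, -1224, -1464, -1704, -1944, -2184, -2424, -2664
Third differences: -720, -1464, -2448, -3672, -5136, -6840, -8784, -10968, -13392
Second differences: -60, -780, -2244, -4692, -8364, -13500, -20340, -29124, -40092
First differences: 289, 229, -551, -2795, -7487, -15851, -29351, -49691, -78815
T: 149, 438, 667, 116, -2679, -10166, -26017, -55368, -105059

-105059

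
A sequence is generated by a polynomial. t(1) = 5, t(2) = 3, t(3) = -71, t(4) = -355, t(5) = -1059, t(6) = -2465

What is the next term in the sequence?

D1: -2, -74, -284, -704, -1406
D2: -72, -210, -420, -702
D3: -138, -210, -282
D4: -72, -72
Constant fourth difference = -72, so extend:
-282 − 72 = -354;  -702 − 354 = -1056;  -1406 − 1056 = -2462;  -2465 − 2462 = -4927

-4927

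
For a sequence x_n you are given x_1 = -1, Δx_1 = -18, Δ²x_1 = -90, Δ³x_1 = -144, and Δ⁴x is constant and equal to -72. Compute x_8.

-9577

Build the table forward from the leading diagonal:
Δ⁴: -72  -72  -72  -72  -72  -72  -72  -72
Δ³: -144  -216  -288  -360  -432  -504  -576  -648
Δ²: -90  -234  -450  -738  -1098  -1530  -2034  -2610
Δ: -18  -108  -342  -792  -1530  -2628  -4158  -6192
x: -1  -19  -127  -469  -1261  -2791  -5419  -9577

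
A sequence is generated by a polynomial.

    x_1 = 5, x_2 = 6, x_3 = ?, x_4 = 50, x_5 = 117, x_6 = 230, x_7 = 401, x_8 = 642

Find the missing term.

Using the last 5 terms:
67, 113, 171, 241
46, 58, 70
12, 12
Constant third difference = 12.
Extend backward: 46 − 12 = 34;  67 − 34 = 33;  50 − 33 = 17

17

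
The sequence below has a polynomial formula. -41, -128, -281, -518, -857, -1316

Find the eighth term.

-2666

Δ: -87, -153, -237, -339, -459
Δ²: -66, -84, -102, -120
Δ³: -18, -18, -18
Third differences constant at -18.
-120 − 18 = -138;  -459 − 138 = -597;  -1316 − 597 = -1913
-138 − 18 = -156;  -597 − 156 = -753;  -1913 − 753 = -2666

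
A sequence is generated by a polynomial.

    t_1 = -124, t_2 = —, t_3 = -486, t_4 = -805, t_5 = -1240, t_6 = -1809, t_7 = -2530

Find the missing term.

Using the last 5 terms:
-319  -435  -569  -721
-116  -134  -152
-18  -18
Constant third difference = -18.
Extend backward: -116 + 18 = -98;  -319 + 98 = -221;  -486 + 221 = -265

-265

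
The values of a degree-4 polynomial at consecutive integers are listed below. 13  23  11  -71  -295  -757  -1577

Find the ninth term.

D1: 10 , -12 , -82 , -224 , -462 , -820
D2: -22 , -70 , -142 , -238 , -358
D3: -48 , -72 , -96 , -120
D4: -24 , -24 , -24
The fourth differences are constant (-24).
-120 − 24 = -144;  -358 − 144 = -502;  -820 − 502 = -1322;  -1577 − 1322 = -2899
-144 − 24 = -168;  -502 − 168 = -670;  -1322 − 670 = -1992;  -2899 − 1992 = -4891

-4891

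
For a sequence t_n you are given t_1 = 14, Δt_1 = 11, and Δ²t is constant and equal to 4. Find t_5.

82

Build the table forward from the leading diagonal:
Second differences: 4, 4, 4, 4, 4
First differences: 11, 15, 19, 23, 27
t: 14, 25, 40, 59, 82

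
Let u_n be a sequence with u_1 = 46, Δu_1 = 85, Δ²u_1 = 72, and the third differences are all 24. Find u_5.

Build the table forward from the leading diagonal:
Δ³: 24  24  24  24  24
Δ²: 72  96  120  144  168
Δ: 85  157  253  373  517
u: 46  131  288  541  914

914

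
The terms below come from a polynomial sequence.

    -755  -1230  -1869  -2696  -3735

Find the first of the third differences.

-24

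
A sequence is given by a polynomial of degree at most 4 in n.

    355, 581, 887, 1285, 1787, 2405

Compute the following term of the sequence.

3151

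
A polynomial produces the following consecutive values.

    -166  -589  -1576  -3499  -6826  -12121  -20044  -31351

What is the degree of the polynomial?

4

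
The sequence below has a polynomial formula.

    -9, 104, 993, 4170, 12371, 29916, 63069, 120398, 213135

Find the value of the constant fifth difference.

Δ: 113, 889, 3177, 8201, 17545, 33153, 57329, 92737
Δ²: 776, 2288, 5024, 9344, 15608, 24176, 35408
Δ³: 1512, 2736, 4320, 6264, 8568, 11232
Δ⁴: 1224, 1584, 1944, 2304, 2664
Δ⁵: 360, 360, 360, 360

360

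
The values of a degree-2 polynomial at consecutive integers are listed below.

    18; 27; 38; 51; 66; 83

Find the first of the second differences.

D1: 9, 11, 13, 15, 17
D2: 2, 2, 2, 2

2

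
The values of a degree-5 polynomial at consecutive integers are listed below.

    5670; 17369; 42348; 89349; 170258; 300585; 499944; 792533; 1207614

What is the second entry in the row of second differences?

22022

Δ: 11699, 24979, 47001, 80909, 130327, 199359, 292589, 415081
Δ²: 13280, 22022, 33908, 49418, 69032, 93230, 122492
Δ³: 8742, 11886, 15510, 19614, 24198, 29262
Δ⁴: 3144, 3624, 4104, 4584, 5064
Δ⁵: 480, 480, 480, 480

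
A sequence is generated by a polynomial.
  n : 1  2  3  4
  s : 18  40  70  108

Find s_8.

22  30  38
8  8
Second differences constant at 8.
38 + 8 = 46;  108 + 46 = 154
46 + 8 = 54;  154 + 54 = 208
54 + 8 = 62;  208 + 62 = 270
62 + 8 = 70;  270 + 70 = 340

340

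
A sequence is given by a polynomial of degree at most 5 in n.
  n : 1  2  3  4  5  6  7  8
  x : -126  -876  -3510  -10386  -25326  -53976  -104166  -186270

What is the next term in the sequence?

D1: -750 , -2634 , -6876 , -14940 , -28650 , -50190 , -82104
D2: -1884 , -4242 , -8064 , -13710 , -21540 , -31914
D3: -2358 , -3822 , -5646 , -7830 , -10374
D4: -1464 , -1824 , -2184 , -2544
D5: -360 , -360 , -360
Constant fifth difference = -360, so extend:
-2544 − 360 = -2904;  -10374 − 2904 = -13278;  -31914 − 13278 = -45192;  -82104 − 45192 = -127296;  -186270 − 127296 = -313566

-313566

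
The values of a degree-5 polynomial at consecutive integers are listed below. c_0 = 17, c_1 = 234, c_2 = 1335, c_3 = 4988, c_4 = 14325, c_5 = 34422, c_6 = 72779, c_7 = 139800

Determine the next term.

249273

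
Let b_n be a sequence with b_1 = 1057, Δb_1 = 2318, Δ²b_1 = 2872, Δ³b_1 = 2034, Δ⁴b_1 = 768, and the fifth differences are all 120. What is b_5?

36465

Build the table forward from the leading diagonal:
Δ⁵: 120, 120, 120, 120, 120
Δ⁴: 768, 888, 1008, 1128, 1248
Δ³: 2034, 2802, 3690, 4698, 5826
Δ²: 2872, 4906, 7708, 11398, 16096
Δ: 2318, 5190, 10096, 17804, 29202
b: 1057, 3375, 8565, 18661, 36465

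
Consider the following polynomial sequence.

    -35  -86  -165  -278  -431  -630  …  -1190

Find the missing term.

Using the first 6 terms:
D1: -51  -79  -113  -153  -199
D2: -28  -34  -40  -46
D3: -6  -6  -6
Constant third difference = -6.
Extend forward: -46 − 6 = -52;  -199 − 52 = -251;  -630 − 251 = -881

-881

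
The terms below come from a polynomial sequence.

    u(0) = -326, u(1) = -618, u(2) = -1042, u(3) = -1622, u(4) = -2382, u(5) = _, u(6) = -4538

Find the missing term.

-3346

Using the first 5 terms:
D1: -292, -424, -580, -760
D2: -132, -156, -180
D3: -24, -24
Constant third difference = -24.
Extend forward: -180 − 24 = -204;  -760 − 204 = -964;  -2382 − 964 = -3346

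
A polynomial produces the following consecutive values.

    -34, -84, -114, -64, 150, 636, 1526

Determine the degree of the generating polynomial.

4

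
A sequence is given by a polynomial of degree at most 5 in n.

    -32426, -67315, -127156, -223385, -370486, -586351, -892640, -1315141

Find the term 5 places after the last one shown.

First differences: -34889, -59841, -96229, -147101, -215865, -306289, -422501
Second differences: -24952, -36388, -50872, -68764, -90424, -116212
Third differences: -11436, -14484, -17892, -21660, -25788
Fourth differences: -3048, -3408, -3768, -4128
Fifth differences: -360, -360, -360
The fifth differences are constant (-360).
-4128 − 360 = -4488;  -25788 − 4488 = -30276;  -116212 − 30276 = -146488;  -422501 − 146488 = -568989;  -1315141 − 568989 = -1884130
-4488 − 360 = -4848;  -30276 − 4848 = -35124;  -146488 − 35124 = -181612;  -568989 − 181612 = -750601;  -1884130 − 750601 = -2634731
-4848 − 360 = -5208;  -35124 − 5208 = -40332;  -181612 − 40332 = -221944;  -750601 − 221944 = -972545;  -2634731 − 972545 = -3607276
-5208 − 360 = -5568;  -40332 − 5568 = -45900;  -221944 − 45900 = -267844;  -972545 − 267844 = -1240389;  -3607276 − 1240389 = -4847665
-5568 − 360 = -5928;  -45900 − 5928 = -51828;  -267844 − 51828 = -319672;  -1240389 − 319672 = -1560061;  -4847665 − 1560061 = -6407726

-6407726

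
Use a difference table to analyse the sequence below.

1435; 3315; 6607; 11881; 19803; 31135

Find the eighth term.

1880  3292  5274  7922  11332
1412  1982  2648  3410
570  666  762
96  96
Fourth differences constant at 96.
762 + 96 = 858;  3410 + 858 = 4268;  11332 + 4268 = 15600;  31135 + 15600 = 46735
858 + 96 = 954;  4268 + 954 = 5222;  15600 + 5222 = 20822;  46735 + 20822 = 67557

67557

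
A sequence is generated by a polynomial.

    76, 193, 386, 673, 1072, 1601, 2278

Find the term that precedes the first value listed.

17

117  193  287  399  529  677
76  94  112  130  148
18  18  18  18
The third differences are constant at 18.
Work back: 76 − 18 = 58;  117 − 58 = 59;  76 − 59 = 17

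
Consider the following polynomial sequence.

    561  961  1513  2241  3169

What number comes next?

D1: 400  552  728  928
D2: 152  176  200
D3: 24  24
Constant third difference = 24, so extend:
200 + 24 = 224;  928 + 224 = 1152;  3169 + 1152 = 4321

4321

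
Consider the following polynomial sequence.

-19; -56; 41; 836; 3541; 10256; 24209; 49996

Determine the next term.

First differences: -37  97  795  2705  6715  13953  25787
Second differences: 134  698  1910  4010  7238  11834
Third differences: 564  1212  2100  3228  4596
Fourth differences: 648  888  1128  1368
Fifth differences: 240  240  240
The fifth differences are constant (240).
1368 + 240 = 1608;  4596 + 1608 = 6204;  11834 + 6204 = 18038;  25787 + 18038 = 43825;  49996 + 43825 = 93821

93821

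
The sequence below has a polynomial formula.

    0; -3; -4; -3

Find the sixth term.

D1: -3 , -1 , 1
D2: 2 , 2
Constant second difference = 2, so extend:
1 + 2 = 3;  -3 + 3 = 0
3 + 2 = 5;  0 + 5 = 5

5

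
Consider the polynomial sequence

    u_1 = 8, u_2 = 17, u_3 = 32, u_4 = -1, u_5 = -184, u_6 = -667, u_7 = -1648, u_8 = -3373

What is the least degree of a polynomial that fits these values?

4

First differences: 9, 15, -33, -183, -483, -981, -1725
Second differences: 6, -48, -150, -300, -498, -744
Third differences: -54, -102, -150, -198, -246
Fourth differences: -48, -48, -48, -48
The fourth differences are constant, so the polynomial has degree 4.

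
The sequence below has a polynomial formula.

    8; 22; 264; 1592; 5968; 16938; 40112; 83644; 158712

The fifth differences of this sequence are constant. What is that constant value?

480

Δ: 14, 242, 1328, 4376, 10970, 23174, 43532, 75068
Δ²: 228, 1086, 3048, 6594, 12204, 20358, 31536
Δ³: 858, 1962, 3546, 5610, 8154, 11178
Δ⁴: 1104, 1584, 2064, 2544, 3024
Δ⁵: 480, 480, 480, 480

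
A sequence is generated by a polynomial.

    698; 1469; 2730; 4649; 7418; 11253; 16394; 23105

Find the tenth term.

Δ: 771, 1261, 1919, 2769, 3835, 5141, 6711
Δ²: 490, 658, 850, 1066, 1306, 1570
Δ³: 168, 192, 216, 240, 264
Δ⁴: 24, 24, 24, 24
The fourth differences are constant (24).
264 + 24 = 288;  1570 + 288 = 1858;  6711 + 1858 = 8569;  23105 + 8569 = 31674
288 + 24 = 312;  1858 + 312 = 2170;  8569 + 2170 = 10739;  31674 + 10739 = 42413

42413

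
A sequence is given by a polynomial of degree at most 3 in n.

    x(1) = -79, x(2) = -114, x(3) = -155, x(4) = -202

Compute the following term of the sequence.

-255

D1: -35, -41, -47
D2: -6, -6
The second differences are constant (-6).
-47 − 6 = -53;  -202 − 53 = -255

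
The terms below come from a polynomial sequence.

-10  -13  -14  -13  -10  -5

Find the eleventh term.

50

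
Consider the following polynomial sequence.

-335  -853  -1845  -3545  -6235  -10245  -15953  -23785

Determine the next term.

First differences: -518, -992, -1700, -2690, -4010, -5708, -7832
Second differences: -474, -708, -990, -1320, -1698, -2124
Third differences: -234, -282, -330, -378, -426
Fourth differences: -48, -48, -48, -48
Fourth differences constant at -48.
-426 − 48 = -474;  -2124 − 474 = -2598;  -7832 − 2598 = -10430;  -23785 − 10430 = -34215

-34215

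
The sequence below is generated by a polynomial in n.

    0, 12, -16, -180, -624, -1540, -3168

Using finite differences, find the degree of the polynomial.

4

Δ: 12, -28, -164, -444, -916, -1628
Δ²: -40, -136, -280, -472, -712
Δ³: -96, -144, -192, -240
Δ⁴: -48, -48, -48
The fourth differences are constant, so the polynomial has degree 4.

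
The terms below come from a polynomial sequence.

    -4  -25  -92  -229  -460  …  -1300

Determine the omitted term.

-809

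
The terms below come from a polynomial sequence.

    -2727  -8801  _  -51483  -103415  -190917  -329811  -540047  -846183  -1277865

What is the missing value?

-22947

Using the last 7 terms:
First differences: -51932, -87502, -138894, -210236, -306136, -431682
Second differences: -35570, -51392, -71342, -95900, -125546
Third differences: -15822, -19950, -24558, -29646
Fourth differences: -4128, -4608, -5088
Fifth differences: -480, -480
Constant fifth difference = -480.
Extend backward: -4128 + 480 = -3648;  -15822 + 3648 = -12174;  -35570 + 12174 = -23396;  -51932 + 23396 = -28536;  -51483 + 28536 = -22947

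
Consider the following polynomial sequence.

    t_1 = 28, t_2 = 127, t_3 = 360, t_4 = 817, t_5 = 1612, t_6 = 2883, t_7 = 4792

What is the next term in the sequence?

7525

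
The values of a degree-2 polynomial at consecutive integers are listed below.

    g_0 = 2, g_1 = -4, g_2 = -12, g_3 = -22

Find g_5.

-48

First differences: -6  -8  -10
Second differences: -2  -2
Second differences constant at -2.
-10 − 2 = -12;  -22 − 12 = -34
-12 − 2 = -14;  -34 − 14 = -48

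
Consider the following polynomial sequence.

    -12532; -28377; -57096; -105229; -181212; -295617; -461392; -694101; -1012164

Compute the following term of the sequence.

-1437097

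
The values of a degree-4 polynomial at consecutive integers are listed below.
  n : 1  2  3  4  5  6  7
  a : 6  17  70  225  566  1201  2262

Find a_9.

6310

Δ: 11, 53, 155, 341, 635, 1061
Δ²: 42, 102, 186, 294, 426
Δ³: 60, 84, 108, 132
Δ⁴: 24, 24, 24
Fourth differences constant at 24.
132 + 24 = 156;  426 + 156 = 582;  1061 + 582 = 1643;  2262 + 1643 = 3905
156 + 24 = 180;  582 + 180 = 762;  1643 + 762 = 2405;  3905 + 2405 = 6310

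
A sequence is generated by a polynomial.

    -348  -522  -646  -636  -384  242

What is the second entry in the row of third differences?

108

Δ: -174, -124, 10, 252, 626
Δ²: 50, 134, 242, 374
Δ³: 84, 108, 132
Δ⁴: 24, 24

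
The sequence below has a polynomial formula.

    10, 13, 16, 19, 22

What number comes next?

25

D1: 3  3  3  3
First differences constant at 3.
22 + 3 = 25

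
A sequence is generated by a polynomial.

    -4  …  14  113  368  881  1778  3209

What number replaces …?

-7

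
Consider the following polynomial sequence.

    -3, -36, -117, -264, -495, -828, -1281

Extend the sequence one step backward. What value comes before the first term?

-33, -81, -147, -231, -333, -453
-48, -66, -84, -102, -120
-18, -18, -18, -18
The third differences are constant at -18.
Work back: -48 + 18 = -30;  -33 + 30 = -3;  -3 + 3 = 0

0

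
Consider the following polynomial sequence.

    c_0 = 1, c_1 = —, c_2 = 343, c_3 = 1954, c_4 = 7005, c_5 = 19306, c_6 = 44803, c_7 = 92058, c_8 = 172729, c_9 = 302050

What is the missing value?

Using the last 8 terms:
1611, 5051, 12301, 25497, 47255, 80671, 129321
3440, 7250, 13196, 21758, 33416, 48650
3810, 5946, 8562, 11658, 15234
2136, 2616, 3096, 3576
480, 480, 480
Constant fifth difference = 480.
Extend backward: 2136 − 480 = 1656;  3810 − 1656 = 2154;  3440 − 2154 = 1286;  1611 − 1286 = 325;  343 − 325 = 18

18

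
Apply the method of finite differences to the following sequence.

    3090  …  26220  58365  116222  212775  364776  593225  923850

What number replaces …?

10091

Using the last 7 terms:
First differences: 32145  57857  96553  152001  228449  330625
Second differences: 25712  38696  55448  76448  102176
Third differences: 12984  16752  21000  25728
Fourth differences: 3768  4248  4728
Fifth differences: 480  480
Constant fifth difference = 480.
Extend backward: 3768 − 480 = 3288;  12984 − 3288 = 9696;  25712 − 9696 = 16016;  32145 − 16016 = 16129;  26220 − 16129 = 10091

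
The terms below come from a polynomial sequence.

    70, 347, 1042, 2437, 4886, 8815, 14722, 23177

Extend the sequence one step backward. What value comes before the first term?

Δ: 277, 695, 1395, 2449, 3929, 5907, 8455
Δ²: 418, 700, 1054, 1480, 1978, 2548
Δ³: 282, 354, 426, 498, 570
Δ⁴: 72, 72, 72, 72
The fourth differences are constant at 72.
Work back: 282 − 72 = 210;  418 − 210 = 208;  277 − 208 = 69;  70 − 69 = 1

1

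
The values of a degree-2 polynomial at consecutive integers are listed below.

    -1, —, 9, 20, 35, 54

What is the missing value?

Using the last 4 terms:
Δ: 11  15  19
Δ²: 4  4
Constant second difference = 4.
Extend backward: 11 − 4 = 7;  9 − 7 = 2

2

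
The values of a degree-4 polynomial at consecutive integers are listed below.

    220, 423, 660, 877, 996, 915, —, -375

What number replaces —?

508

Using the first 6 terms:
Δ: 203  237  217  119  -81
Δ²: 34  -20  -98  -200
Δ³: -54  -78  -102
Δ⁴: -24  -24
Constant fourth difference = -24.
Extend forward: -102 − 24 = -126;  -200 − 126 = -326;  -81 − 326 = -407;  915 − 407 = 508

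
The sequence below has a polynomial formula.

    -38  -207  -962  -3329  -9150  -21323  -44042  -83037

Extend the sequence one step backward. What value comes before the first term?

-5

D1: -169, -755, -2367, -5821, -12173, -22719, -38995
D2: -586, -1612, -3454, -6352, -10546, -16276
D3: -1026, -1842, -2898, -4194, -5730
D4: -816, -1056, -1296, -1536
D5: -240, -240, -240
The fifth differences are constant at -240.
Work back: -816 + 240 = -576;  -1026 + 576 = -450;  -586 + 450 = -136;  -169 + 136 = -33;  -38 + 33 = -5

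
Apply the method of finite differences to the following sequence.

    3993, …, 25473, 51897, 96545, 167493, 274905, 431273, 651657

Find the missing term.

11045

Using the last 7 terms:
First differences: 26424  44648  70948  107412  156368  220384
Second differences: 18224  26300  36464  48956  64016
Third differences: 8076  10164  12492  15060
Fourth differences: 2088  2328  2568
Fifth differences: 240  240
Constant fifth difference = 240.
Extend backward: 2088 − 240 = 1848;  8076 − 1848 = 6228;  18224 − 6228 = 11996;  26424 − 11996 = 14428;  25473 − 14428 = 11045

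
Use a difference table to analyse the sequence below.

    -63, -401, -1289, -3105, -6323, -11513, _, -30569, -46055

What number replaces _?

-19341

Using the first 6 terms:
-338, -888, -1816, -3218, -5190
-550, -928, -1402, -1972
-378, -474, -570
-96, -96
Constant fourth difference = -96.
Extend forward: -570 − 96 = -666;  -1972 − 666 = -2638;  -5190 − 2638 = -7828;  -11513 − 7828 = -19341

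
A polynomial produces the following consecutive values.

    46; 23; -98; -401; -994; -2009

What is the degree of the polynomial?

Δ: -23, -121, -303, -593, -1015
Δ²: -98, -182, -290, -422
Δ³: -84, -108, -132
Δ⁴: -24, -24
The fourth differences are constant, so the polynomial has degree 4.

4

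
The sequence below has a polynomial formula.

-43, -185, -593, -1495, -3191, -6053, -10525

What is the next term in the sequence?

-142, -408, -902, -1696, -2862, -4472
-266, -494, -794, -1166, -1610
-228, -300, -372, -444
-72, -72, -72
The fourth differences are constant (-72).
-444 − 72 = -516;  -1610 − 516 = -2126;  -4472 − 2126 = -6598;  -10525 − 6598 = -17123

-17123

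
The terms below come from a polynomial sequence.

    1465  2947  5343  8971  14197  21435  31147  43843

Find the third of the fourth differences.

First differences: 1482, 2396, 3628, 5226, 7238, 9712, 12696
Second differences: 914, 1232, 1598, 2012, 2474, 2984
Third differences: 318, 366, 414, 462, 510
Fourth differences: 48, 48, 48, 48

48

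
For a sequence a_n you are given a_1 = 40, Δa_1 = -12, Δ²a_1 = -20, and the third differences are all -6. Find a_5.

Build the table forward from the leading diagonal:
Δ³: -6  -6  -6  -6  -6
Δ²: -20  -26  -32  -38  -44
Δ: -12  -32  -58  -90  -128
a: 40  28  -4  -62  -152

-152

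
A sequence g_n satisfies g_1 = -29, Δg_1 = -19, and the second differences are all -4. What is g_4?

Build the table forward from the leading diagonal:
Δ²: -4  -4  -4  -4
Δ: -19  -23  -27  -31
g: -29  -48  -71  -98

-98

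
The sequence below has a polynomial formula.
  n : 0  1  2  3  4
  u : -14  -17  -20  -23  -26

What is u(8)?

-3  -3  -3  -3
First differences constant at -3.
-26 − 3 = -29
-29 − 3 = -32
-32 − 3 = -35
-35 − 3 = -38

-38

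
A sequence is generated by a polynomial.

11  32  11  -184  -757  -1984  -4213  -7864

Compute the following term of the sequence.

D1: 21  -21  -195  -573  -1227  -2229  -3651
D2: -42  -174  -378  -654  -1002  -1422
D3: -132  -204  -276  -348  -420
D4: -72  -72  -72  -72
The fourth differences are constant (-72).
-420 − 72 = -492;  -1422 − 492 = -1914;  -3651 − 1914 = -5565;  -7864 − 5565 = -13429

-13429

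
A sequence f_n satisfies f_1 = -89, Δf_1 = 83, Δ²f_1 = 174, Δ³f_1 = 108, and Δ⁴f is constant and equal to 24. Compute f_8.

Build the table forward from the leading diagonal:
D4: 24, 24, 24, 24, 24, 24, 24, 24
D3: 108, 132, 156, 180, 204, 228, 252, 276
D2: 174, 282, 414, 570, 750, 954, 1182, 1434
D1: 83, 257, 539, 953, 1523, 2273, 3227, 4409
f: -89, -6, 251, 790, 1743, 3266, 5539, 8766

8766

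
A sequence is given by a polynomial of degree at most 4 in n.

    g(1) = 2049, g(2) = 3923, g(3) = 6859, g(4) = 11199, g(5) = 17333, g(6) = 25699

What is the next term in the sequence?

36783

D1: 1874  2936  4340  6134  8366
D2: 1062  1404  1794  2232
D3: 342  390  438
D4: 48  48
The fourth differences are constant (48).
438 + 48 = 486;  2232 + 486 = 2718;  8366 + 2718 = 11084;  25699 + 11084 = 36783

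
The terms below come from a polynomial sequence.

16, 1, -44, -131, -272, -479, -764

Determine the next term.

-1139

D1: -15 , -45 , -87 , -141 , -207 , -285
D2: -30 , -42 , -54 , -66 , -78
D3: -12 , -12 , -12 , -12
Third differences constant at -12.
-78 − 12 = -90;  -285 − 90 = -375;  -764 − 375 = -1139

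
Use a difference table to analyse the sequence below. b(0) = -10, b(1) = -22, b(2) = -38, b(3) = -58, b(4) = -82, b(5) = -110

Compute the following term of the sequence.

Δ: -12, -16, -20, -24, -28
Δ²: -4, -4, -4, -4
Second differences constant at -4.
-28 − 4 = -32;  -110 − 32 = -142

-142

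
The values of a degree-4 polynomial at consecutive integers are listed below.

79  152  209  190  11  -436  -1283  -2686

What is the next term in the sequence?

-4825

First differences: 73 , 57 , -19 , -179 , -447 , -847 , -1403
Second differences: -16 , -76 , -160 , -268 , -400 , -556
Third differences: -60 , -84 , -108 , -132 , -156
Fourth differences: -24 , -24 , -24 , -24
The fourth differences are constant (-24).
-156 − 24 = -180;  -556 − 180 = -736;  -1403 − 736 = -2139;  -2686 − 2139 = -4825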